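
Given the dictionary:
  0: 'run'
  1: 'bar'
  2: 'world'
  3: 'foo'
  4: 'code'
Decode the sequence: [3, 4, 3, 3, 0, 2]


Look up each index in the dictionary:
  3 -> 'foo'
  4 -> 'code'
  3 -> 'foo'
  3 -> 'foo'
  0 -> 'run'
  2 -> 'world'

Decoded: "foo code foo foo run world"


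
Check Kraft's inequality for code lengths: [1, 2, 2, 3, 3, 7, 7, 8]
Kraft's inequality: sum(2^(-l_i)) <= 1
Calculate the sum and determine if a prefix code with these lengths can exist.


Sum = 2^(-1) + 2^(-2) + 2^(-2) + 2^(-3) + 2^(-3) + 2^(-7) + 2^(-7) + 2^(-8)
    = 0.5 + 0.25 + 0.25 + 0.125 + 0.125 + 0.0078125 + 0.0078125 + 0.00390625
    = 325/256 = 1.26953125
Since 1.26953125 > 1, Kraft's inequality is NOT satisfied.
A prefix code with these lengths CANNOT exist.

Kraft sum = 1.26953125. Not satisfied.


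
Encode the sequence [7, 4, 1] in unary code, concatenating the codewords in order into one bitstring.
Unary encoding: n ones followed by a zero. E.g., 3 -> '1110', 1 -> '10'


Encode each number as n ones followed by a terminating 0:
  7 -> 11111110 (8 bits)
  4 -> 11110 (5 bits)
  1 -> 10 (2 bits)
Total length = 8 + 5 + 2 = 15 bits.

Unary([7, 4, 1]) = 111111101111010 (15 bits)


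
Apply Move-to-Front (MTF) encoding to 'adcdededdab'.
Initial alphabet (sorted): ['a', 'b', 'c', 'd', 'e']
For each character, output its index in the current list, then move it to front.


MTF encoding:
'a': index 0 in ['a', 'b', 'c', 'd', 'e'] -> ['a', 'b', 'c', 'd', 'e']
'd': index 3 in ['a', 'b', 'c', 'd', 'e'] -> ['d', 'a', 'b', 'c', 'e']
'c': index 3 in ['d', 'a', 'b', 'c', 'e'] -> ['c', 'd', 'a', 'b', 'e']
'd': index 1 in ['c', 'd', 'a', 'b', 'e'] -> ['d', 'c', 'a', 'b', 'e']
'e': index 4 in ['d', 'c', 'a', 'b', 'e'] -> ['e', 'd', 'c', 'a', 'b']
'd': index 1 in ['e', 'd', 'c', 'a', 'b'] -> ['d', 'e', 'c', 'a', 'b']
'e': index 1 in ['d', 'e', 'c', 'a', 'b'] -> ['e', 'd', 'c', 'a', 'b']
'd': index 1 in ['e', 'd', 'c', 'a', 'b'] -> ['d', 'e', 'c', 'a', 'b']
'd': index 0 in ['d', 'e', 'c', 'a', 'b'] -> ['d', 'e', 'c', 'a', 'b']
'a': index 3 in ['d', 'e', 'c', 'a', 'b'] -> ['a', 'd', 'e', 'c', 'b']
'b': index 4 in ['a', 'd', 'e', 'c', 'b'] -> ['b', 'a', 'd', 'e', 'c']


Output: [0, 3, 3, 1, 4, 1, 1, 1, 0, 3, 4]


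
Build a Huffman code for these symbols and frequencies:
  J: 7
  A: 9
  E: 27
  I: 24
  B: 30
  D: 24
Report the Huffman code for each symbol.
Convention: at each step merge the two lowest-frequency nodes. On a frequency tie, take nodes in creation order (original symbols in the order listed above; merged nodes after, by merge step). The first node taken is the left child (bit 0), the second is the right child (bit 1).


Huffman tree construction:
Step 1: Merge J(7) + A(9) = 16
Step 2: Merge (J+A)(16) + I(24) = 40
Step 3: Merge D(24) + E(27) = 51
Step 4: Merge B(30) + ((J+A)+I)(40) = 70
Step 5: Merge (D+E)(51) + (B+((J+A)+I))(70) = 121
Read each symbol's code off the tree from the root (left child = 0, right child = 1).

Codes:
  J: 1100 (length 4)
  A: 1101 (length 4)
  E: 01 (length 2)
  I: 111 (length 3)
  B: 10 (length 2)
  D: 00 (length 2)
Average code length: 298/121 = 2.4628 bits/symbol


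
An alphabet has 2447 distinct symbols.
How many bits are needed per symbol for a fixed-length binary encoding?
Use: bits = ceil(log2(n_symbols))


log2(2447) = 11.2568
Bracket: 2^11 = 2048 < 2447 <= 2^12 = 4096
So ceil(log2(2447)) = 12

bits = ceil(log2(2447)) = ceil(11.2568) = 12 bits


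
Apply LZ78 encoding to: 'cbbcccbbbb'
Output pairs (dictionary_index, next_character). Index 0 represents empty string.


LZ78 encoding steps:
Dictionary: {0: ''}
Step 1: w='' (idx 0), next='c' -> output (0, 'c'), add 'c' as idx 1
Step 2: w='' (idx 0), next='b' -> output (0, 'b'), add 'b' as idx 2
Step 3: w='b' (idx 2), next='c' -> output (2, 'c'), add 'bc' as idx 3
Step 4: w='c' (idx 1), next='c' -> output (1, 'c'), add 'cc' as idx 4
Step 5: w='b' (idx 2), next='b' -> output (2, 'b'), add 'bb' as idx 5
Step 6: w='bb' (idx 5), end of input -> output (5, '')


Encoded: [(0, 'c'), (0, 'b'), (2, 'c'), (1, 'c'), (2, 'b'), (5, '')]


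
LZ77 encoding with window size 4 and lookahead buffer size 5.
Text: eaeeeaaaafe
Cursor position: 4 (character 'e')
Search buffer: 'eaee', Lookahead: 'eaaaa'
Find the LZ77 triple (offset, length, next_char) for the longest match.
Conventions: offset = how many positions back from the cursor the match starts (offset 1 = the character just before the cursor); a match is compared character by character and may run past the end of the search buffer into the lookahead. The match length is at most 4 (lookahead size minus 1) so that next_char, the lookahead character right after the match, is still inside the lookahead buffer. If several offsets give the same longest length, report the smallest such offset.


Try each offset into the search buffer:
  offset=1 (pos 3, char 'e'): match length 1
  offset=2 (pos 2, char 'e'): match length 1
  offset=3 (pos 1, char 'a'): match length 0
  offset=4 (pos 0, char 'e'): match length 2
Longest match has length 2 at offset 4.
next_char = character at position 4 + 2 = 6 -> 'a'

Best match: offset=4, length=2 (matching 'ea' starting at position 0)
LZ77 triple: (4, 2, 'a')


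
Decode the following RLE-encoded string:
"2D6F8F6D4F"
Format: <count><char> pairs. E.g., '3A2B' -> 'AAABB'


Expanding each <count><char> pair:
  2D -> 'DD'
  6F -> 'FFFFFF'
  8F -> 'FFFFFFFF'
  6D -> 'DDDDDD'
  4F -> 'FFFF'

Decoded = DDFFFFFFFFFFFFFFDDDDDDFFFF


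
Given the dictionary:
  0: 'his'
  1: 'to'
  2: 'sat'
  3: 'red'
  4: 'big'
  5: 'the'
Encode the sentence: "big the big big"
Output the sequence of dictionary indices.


Look up each word in the dictionary:
  'big' -> 4
  'the' -> 5
  'big' -> 4
  'big' -> 4

Encoded: [4, 5, 4, 4]


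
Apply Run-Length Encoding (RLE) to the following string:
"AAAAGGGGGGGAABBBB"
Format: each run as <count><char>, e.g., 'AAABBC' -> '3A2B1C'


Scanning runs left to right:
  i=0: run of 'A' x 4 -> '4A'
  i=4: run of 'G' x 7 -> '7G'
  i=11: run of 'A' x 2 -> '2A'
  i=13: run of 'B' x 4 -> '4B'

RLE = 4A7G2A4B


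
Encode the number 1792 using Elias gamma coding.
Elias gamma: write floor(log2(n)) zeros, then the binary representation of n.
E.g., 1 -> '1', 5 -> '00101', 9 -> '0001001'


num_bits = floor(log2(1792)) + 1 = 11
leading_zeros = num_bits - 1 = 10
binary(1792) = 11100000000

Elias gamma(1792) = '0000000000' + '11100000000' = 000000000011100000000 (21 bits)


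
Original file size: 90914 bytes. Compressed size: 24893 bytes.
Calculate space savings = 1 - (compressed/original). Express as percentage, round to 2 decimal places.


ratio = compressed/original = 24893/90914 = 0.273808
savings = 1 - ratio = 1 - 0.273808 = 0.726192
as a percentage: 0.726192 * 100 = 72.62%

Space savings = 1 - 24893/90914 = 72.62%


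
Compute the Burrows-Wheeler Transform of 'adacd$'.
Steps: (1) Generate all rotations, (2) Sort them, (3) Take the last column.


Rotations (sorted):
  0: $adacd -> last char: d
  1: acd$ad -> last char: d
  2: adacd$ -> last char: $
  3: cd$ada -> last char: a
  4: d$adac -> last char: c
  5: dacd$a -> last char: a


BWT = dd$aca


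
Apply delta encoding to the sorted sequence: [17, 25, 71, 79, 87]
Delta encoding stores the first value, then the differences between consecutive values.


First value: 17
Deltas:
  25 - 17 = 8
  71 - 25 = 46
  79 - 71 = 8
  87 - 79 = 8


Delta encoded: [17, 8, 46, 8, 8]


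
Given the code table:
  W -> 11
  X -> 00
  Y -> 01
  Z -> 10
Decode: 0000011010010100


Decoding:
00 -> X
00 -> X
01 -> Y
10 -> Z
10 -> Z
01 -> Y
01 -> Y
00 -> X


Result: XXYZZYYX


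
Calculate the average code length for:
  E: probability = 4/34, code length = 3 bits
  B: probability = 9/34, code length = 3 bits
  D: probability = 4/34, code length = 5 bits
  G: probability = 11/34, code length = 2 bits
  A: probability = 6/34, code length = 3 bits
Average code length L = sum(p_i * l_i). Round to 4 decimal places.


Weighted contributions p_i * l_i:
  E: (4/34) * 3 = 12/34
  B: (9/34) * 3 = 27/34
  D: (4/34) * 5 = 20/34
  G: (11/34) * 2 = 22/34
  A: (6/34) * 3 = 18/34
Sum = (12 + 27 + 20 + 22 + 18)/34 = 99/34

L = 99/34 = 2.9118 bits/symbol


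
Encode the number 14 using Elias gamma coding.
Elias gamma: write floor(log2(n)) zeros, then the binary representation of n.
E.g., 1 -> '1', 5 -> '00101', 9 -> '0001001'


num_bits = floor(log2(14)) + 1 = 4
leading_zeros = num_bits - 1 = 3
binary(14) = 1110

Elias gamma(14) = '000' + '1110' = 0001110 (7 bits)


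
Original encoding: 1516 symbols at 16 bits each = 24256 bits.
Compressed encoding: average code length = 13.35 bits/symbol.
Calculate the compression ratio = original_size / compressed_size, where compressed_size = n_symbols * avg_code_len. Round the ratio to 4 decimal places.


original_size = n_symbols * orig_bits = 1516 * 16 = 24256 bits
compressed_size = n_symbols * avg_code_len = 1516 * 13.35 = 20238.6 bits
ratio = original_size / compressed_size = 24256 / 20238.6 = 1.1985

Compression ratio = 1.1985


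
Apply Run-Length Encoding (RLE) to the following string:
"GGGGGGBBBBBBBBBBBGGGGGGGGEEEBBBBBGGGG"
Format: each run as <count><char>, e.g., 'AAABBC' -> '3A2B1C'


Scanning runs left to right:
  i=0: run of 'G' x 6 -> '6G'
  i=6: run of 'B' x 11 -> '11B'
  i=17: run of 'G' x 8 -> '8G'
  i=25: run of 'E' x 3 -> '3E'
  i=28: run of 'B' x 5 -> '5B'
  i=33: run of 'G' x 4 -> '4G'

RLE = 6G11B8G3E5B4G


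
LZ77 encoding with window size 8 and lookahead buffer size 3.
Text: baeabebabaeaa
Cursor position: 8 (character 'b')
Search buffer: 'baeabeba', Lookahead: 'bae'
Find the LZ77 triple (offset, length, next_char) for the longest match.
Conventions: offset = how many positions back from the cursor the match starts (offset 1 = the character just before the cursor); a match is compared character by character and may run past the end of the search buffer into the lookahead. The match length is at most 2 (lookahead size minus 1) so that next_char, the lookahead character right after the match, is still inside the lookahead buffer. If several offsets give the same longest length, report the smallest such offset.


Try each offset into the search buffer:
  offset=1 (pos 7, char 'a'): match length 0
  offset=2 (pos 6, char 'b'): match length 2
  offset=3 (pos 5, char 'e'): match length 0
  offset=4 (pos 4, char 'b'): match length 1
  offset=5 (pos 3, char 'a'): match length 0
  offset=6 (pos 2, char 'e'): match length 0
  offset=7 (pos 1, char 'a'): match length 0
  offset=8 (pos 0, char 'b'): match length 2
Longest match has length 2, found at offsets 2, 8; take the smallest, offset 2.
next_char = character at position 8 + 2 = 10 -> 'e'

Best match: offset=2, length=2 (matching 'ba' starting at position 6)
LZ77 triple: (2, 2, 'e')


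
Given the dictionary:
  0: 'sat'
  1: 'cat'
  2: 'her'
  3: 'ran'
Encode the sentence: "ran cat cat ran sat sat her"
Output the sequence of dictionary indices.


Look up each word in the dictionary:
  'ran' -> 3
  'cat' -> 1
  'cat' -> 1
  'ran' -> 3
  'sat' -> 0
  'sat' -> 0
  'her' -> 2

Encoded: [3, 1, 1, 3, 0, 0, 2]


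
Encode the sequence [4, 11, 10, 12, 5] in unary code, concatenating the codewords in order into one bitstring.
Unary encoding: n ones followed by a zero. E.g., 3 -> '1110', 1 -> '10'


Encode each number as n ones followed by a terminating 0:
  4 -> 11110 (5 bits)
  11 -> 111111111110 (12 bits)
  10 -> 11111111110 (11 bits)
  12 -> 1111111111110 (13 bits)
  5 -> 111110 (6 bits)
Total length = 5 + 12 + 11 + 13 + 6 = 47 bits.

Unary([4, 11, 10, 12, 5]) = 11110111111111110111111111101111111111110111110 (47 bits)


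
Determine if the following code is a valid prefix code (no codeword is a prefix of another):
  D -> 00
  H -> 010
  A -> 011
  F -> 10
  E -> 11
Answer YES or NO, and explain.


Checking each pair (does one codeword prefix another?):
  D='00' vs H='010': no prefix
  D='00' vs A='011': no prefix
  D='00' vs F='10': no prefix
  D='00' vs E='11': no prefix
  H='010' vs D='00': no prefix
  H='010' vs A='011': no prefix
  H='010' vs F='10': no prefix
  H='010' vs E='11': no prefix
  A='011' vs D='00': no prefix
  A='011' vs H='010': no prefix
  A='011' vs F='10': no prefix
  A='011' vs E='11': no prefix
  F='10' vs D='00': no prefix
  F='10' vs H='010': no prefix
  F='10' vs A='011': no prefix
  F='10' vs E='11': no prefix
  E='11' vs D='00': no prefix
  E='11' vs H='010': no prefix
  E='11' vs A='011': no prefix
  E='11' vs F='10': no prefix
No violation found over all pairs.

YES -- this is a valid prefix code. No codeword is a prefix of any other codeword.


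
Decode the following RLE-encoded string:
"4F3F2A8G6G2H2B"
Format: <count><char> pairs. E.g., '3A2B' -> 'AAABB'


Expanding each <count><char> pair:
  4F -> 'FFFF'
  3F -> 'FFF'
  2A -> 'AA'
  8G -> 'GGGGGGGG'
  6G -> 'GGGGGG'
  2H -> 'HH'
  2B -> 'BB'

Decoded = FFFFFFFAAGGGGGGGGGGGGGGHHBB


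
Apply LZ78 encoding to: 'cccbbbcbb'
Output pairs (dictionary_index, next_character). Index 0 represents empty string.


LZ78 encoding steps:
Dictionary: {0: ''}
Step 1: w='' (idx 0), next='c' -> output (0, 'c'), add 'c' as idx 1
Step 2: w='c' (idx 1), next='c' -> output (1, 'c'), add 'cc' as idx 2
Step 3: w='' (idx 0), next='b' -> output (0, 'b'), add 'b' as idx 3
Step 4: w='b' (idx 3), next='b' -> output (3, 'b'), add 'bb' as idx 4
Step 5: w='c' (idx 1), next='b' -> output (1, 'b'), add 'cb' as idx 5
Step 6: w='b' (idx 3), end of input -> output (3, '')


Encoded: [(0, 'c'), (1, 'c'), (0, 'b'), (3, 'b'), (1, 'b'), (3, '')]


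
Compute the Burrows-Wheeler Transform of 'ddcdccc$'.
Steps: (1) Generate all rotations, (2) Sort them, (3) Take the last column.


Rotations (sorted):
  0: $ddcdccc -> last char: c
  1: c$ddcdcc -> last char: c
  2: cc$ddcdc -> last char: c
  3: ccc$ddcd -> last char: d
  4: cdccc$dd -> last char: d
  5: dccc$ddc -> last char: c
  6: dcdccc$d -> last char: d
  7: ddcdccc$ -> last char: $


BWT = cccddcd$


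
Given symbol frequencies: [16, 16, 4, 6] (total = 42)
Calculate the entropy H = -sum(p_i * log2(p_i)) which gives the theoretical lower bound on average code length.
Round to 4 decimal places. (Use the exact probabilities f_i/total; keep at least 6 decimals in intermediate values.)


Per-symbol terms -p_i * log2(p_i) with p_i = f_i/42:
  p = 16/42 = 0.380952: log2(p) = -1.392317, -p*log2(p) = 0.530407
  p = 16/42 = 0.380952: log2(p) = -1.392317, -p*log2(p) = 0.530407
  p = 4/42 = 0.095238: log2(p) = -3.392317, -p*log2(p) = 0.323078
  p = 6/42 = 0.142857: log2(p) = -2.807355, -p*log2(p) = 0.401051
H = 0.530407 + 0.530407 + 0.323078 + 0.401051 = 1.784943

H = 1.7849 bits/symbol


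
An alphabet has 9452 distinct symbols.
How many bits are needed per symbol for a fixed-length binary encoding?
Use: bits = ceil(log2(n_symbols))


log2(9452) = 13.2064
Bracket: 2^13 = 8192 < 9452 <= 2^14 = 16384
So ceil(log2(9452)) = 14

bits = ceil(log2(9452)) = ceil(13.2064) = 14 bits


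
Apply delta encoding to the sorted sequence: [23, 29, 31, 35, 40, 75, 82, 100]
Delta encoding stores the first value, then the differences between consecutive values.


First value: 23
Deltas:
  29 - 23 = 6
  31 - 29 = 2
  35 - 31 = 4
  40 - 35 = 5
  75 - 40 = 35
  82 - 75 = 7
  100 - 82 = 18


Delta encoded: [23, 6, 2, 4, 5, 35, 7, 18]


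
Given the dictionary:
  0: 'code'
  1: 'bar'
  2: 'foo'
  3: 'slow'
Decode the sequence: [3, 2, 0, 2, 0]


Look up each index in the dictionary:
  3 -> 'slow'
  2 -> 'foo'
  0 -> 'code'
  2 -> 'foo'
  0 -> 'code'

Decoded: "slow foo code foo code"


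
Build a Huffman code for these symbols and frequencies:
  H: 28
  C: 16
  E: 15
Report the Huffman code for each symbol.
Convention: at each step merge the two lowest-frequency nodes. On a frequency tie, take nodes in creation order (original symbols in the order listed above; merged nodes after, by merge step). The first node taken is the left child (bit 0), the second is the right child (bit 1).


Huffman tree construction:
Step 1: Merge E(15) + C(16) = 31
Step 2: Merge H(28) + (E+C)(31) = 59
Read each symbol's code off the tree from the root (left child = 0, right child = 1).

Codes:
  H: 0 (length 1)
  C: 11 (length 2)
  E: 10 (length 2)
Average code length: 90/59 = 1.5254 bits/symbol


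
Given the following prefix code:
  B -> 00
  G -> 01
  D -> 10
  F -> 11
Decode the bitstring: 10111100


Decoding step by step:
Bits 10 -> D
Bits 11 -> F
Bits 11 -> F
Bits 00 -> B


Decoded message: DFFB


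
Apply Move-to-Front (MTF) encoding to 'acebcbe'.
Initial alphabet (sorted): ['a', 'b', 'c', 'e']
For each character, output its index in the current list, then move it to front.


MTF encoding:
'a': index 0 in ['a', 'b', 'c', 'e'] -> ['a', 'b', 'c', 'e']
'c': index 2 in ['a', 'b', 'c', 'e'] -> ['c', 'a', 'b', 'e']
'e': index 3 in ['c', 'a', 'b', 'e'] -> ['e', 'c', 'a', 'b']
'b': index 3 in ['e', 'c', 'a', 'b'] -> ['b', 'e', 'c', 'a']
'c': index 2 in ['b', 'e', 'c', 'a'] -> ['c', 'b', 'e', 'a']
'b': index 1 in ['c', 'b', 'e', 'a'] -> ['b', 'c', 'e', 'a']
'e': index 2 in ['b', 'c', 'e', 'a'] -> ['e', 'b', 'c', 'a']


Output: [0, 2, 3, 3, 2, 1, 2]


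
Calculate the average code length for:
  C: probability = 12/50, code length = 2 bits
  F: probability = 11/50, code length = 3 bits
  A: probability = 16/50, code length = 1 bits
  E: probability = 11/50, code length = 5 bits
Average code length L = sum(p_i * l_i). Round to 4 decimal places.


Weighted contributions p_i * l_i:
  C: (12/50) * 2 = 24/50
  F: (11/50) * 3 = 33/50
  A: (16/50) * 1 = 16/50
  E: (11/50) * 5 = 55/50
Sum = (24 + 33 + 16 + 55)/50 = 128/50

L = 128/50 = 2.5600 bits/symbol


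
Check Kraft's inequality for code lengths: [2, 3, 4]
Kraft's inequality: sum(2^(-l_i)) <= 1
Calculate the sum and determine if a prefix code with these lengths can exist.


Sum = 2^(-2) + 2^(-3) + 2^(-4)
    = 0.25 + 0.125 + 0.0625
    = 7/16 = 0.4375
Since 0.4375 <= 1, Kraft's inequality IS satisfied.
A prefix code with these lengths CAN exist.

Kraft sum = 0.4375. Satisfied.


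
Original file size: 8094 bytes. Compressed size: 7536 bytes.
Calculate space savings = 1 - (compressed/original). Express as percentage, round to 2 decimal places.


ratio = compressed/original = 7536/8094 = 0.93106
savings = 1 - ratio = 1 - 0.93106 = 0.06894
as a percentage: 0.06894 * 100 = 6.89%

Space savings = 1 - 7536/8094 = 6.89%


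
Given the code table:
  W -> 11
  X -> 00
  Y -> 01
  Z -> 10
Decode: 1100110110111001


Decoding:
11 -> W
00 -> X
11 -> W
01 -> Y
10 -> Z
11 -> W
10 -> Z
01 -> Y


Result: WXWYZWZY


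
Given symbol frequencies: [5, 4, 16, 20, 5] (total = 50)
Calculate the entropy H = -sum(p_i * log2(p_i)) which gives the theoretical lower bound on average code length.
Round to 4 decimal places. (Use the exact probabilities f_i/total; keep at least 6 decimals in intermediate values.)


Per-symbol terms -p_i * log2(p_i) with p_i = f_i/50:
  p = 5/50 = 0.100000: log2(p) = -3.321928, -p*log2(p) = 0.332193
  p = 4/50 = 0.080000: log2(p) = -3.643856, -p*log2(p) = 0.291508
  p = 16/50 = 0.320000: log2(p) = -1.643856, -p*log2(p) = 0.526034
  p = 20/50 = 0.400000: log2(p) = -1.321928, -p*log2(p) = 0.528771
  p = 5/50 = 0.100000: log2(p) = -3.321928, -p*log2(p) = 0.332193
H = 0.332193 + 0.291508 + 0.526034 + 0.528771 + 0.332193 = 2.010699

H = 2.0107 bits/symbol


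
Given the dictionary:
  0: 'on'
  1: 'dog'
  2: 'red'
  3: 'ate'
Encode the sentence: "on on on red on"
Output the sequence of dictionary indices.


Look up each word in the dictionary:
  'on' -> 0
  'on' -> 0
  'on' -> 0
  'red' -> 2
  'on' -> 0

Encoded: [0, 0, 0, 2, 0]


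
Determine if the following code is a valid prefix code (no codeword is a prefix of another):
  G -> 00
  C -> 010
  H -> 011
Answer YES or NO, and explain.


Checking each pair (does one codeword prefix another?):
  G='00' vs C='010': no prefix
  G='00' vs H='011': no prefix
  C='010' vs G='00': no prefix
  C='010' vs H='011': no prefix
  H='011' vs G='00': no prefix
  H='011' vs C='010': no prefix
No violation found over all pairs.

YES -- this is a valid prefix code. No codeword is a prefix of any other codeword.


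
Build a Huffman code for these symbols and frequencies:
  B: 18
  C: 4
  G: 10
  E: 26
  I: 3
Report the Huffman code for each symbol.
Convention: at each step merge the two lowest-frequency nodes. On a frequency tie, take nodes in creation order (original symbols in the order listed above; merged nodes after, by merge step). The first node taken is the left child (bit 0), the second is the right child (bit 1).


Huffman tree construction:
Step 1: Merge I(3) + C(4) = 7
Step 2: Merge (I+C)(7) + G(10) = 17
Step 3: Merge ((I+C)+G)(17) + B(18) = 35
Step 4: Merge E(26) + (((I+C)+G)+B)(35) = 61
Read each symbol's code off the tree from the root (left child = 0, right child = 1).

Codes:
  B: 11 (length 2)
  C: 1001 (length 4)
  G: 101 (length 3)
  E: 0 (length 1)
  I: 1000 (length 4)
Average code length: 120/61 = 1.9672 bits/symbol


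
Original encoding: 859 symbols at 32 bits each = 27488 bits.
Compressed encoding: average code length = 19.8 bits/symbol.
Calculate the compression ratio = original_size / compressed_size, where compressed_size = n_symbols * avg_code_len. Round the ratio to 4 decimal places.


original_size = n_symbols * orig_bits = 859 * 32 = 27488 bits
compressed_size = n_symbols * avg_code_len = 859 * 19.8 = 17008.2 bits
ratio = original_size / compressed_size = 27488 / 17008.2 = 1.6162

Compression ratio = 1.6162


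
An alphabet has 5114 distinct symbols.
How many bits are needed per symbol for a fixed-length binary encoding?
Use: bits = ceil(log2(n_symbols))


log2(5114) = 12.3202
Bracket: 2^12 = 4096 < 5114 <= 2^13 = 8192
So ceil(log2(5114)) = 13

bits = ceil(log2(5114)) = ceil(12.3202) = 13 bits


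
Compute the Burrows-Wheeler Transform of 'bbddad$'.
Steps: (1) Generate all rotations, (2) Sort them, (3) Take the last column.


Rotations (sorted):
  0: $bbddad -> last char: d
  1: ad$bbdd -> last char: d
  2: bbddad$ -> last char: $
  3: bddad$b -> last char: b
  4: d$bbdda -> last char: a
  5: dad$bbd -> last char: d
  6: ddad$bb -> last char: b


BWT = dd$badb


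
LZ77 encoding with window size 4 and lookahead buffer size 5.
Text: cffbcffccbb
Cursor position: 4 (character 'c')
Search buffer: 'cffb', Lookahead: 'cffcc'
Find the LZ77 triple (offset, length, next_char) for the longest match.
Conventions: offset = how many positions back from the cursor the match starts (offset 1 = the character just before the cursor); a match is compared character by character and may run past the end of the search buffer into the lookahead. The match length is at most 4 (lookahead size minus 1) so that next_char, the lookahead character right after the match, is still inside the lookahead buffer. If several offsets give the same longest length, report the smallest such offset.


Try each offset into the search buffer:
  offset=1 (pos 3, char 'b'): match length 0
  offset=2 (pos 2, char 'f'): match length 0
  offset=3 (pos 1, char 'f'): match length 0
  offset=4 (pos 0, char 'c'): match length 3
Longest match has length 3 at offset 4.
next_char = character at position 4 + 3 = 7 -> 'c'

Best match: offset=4, length=3 (matching 'cff' starting at position 0)
LZ77 triple: (4, 3, 'c')


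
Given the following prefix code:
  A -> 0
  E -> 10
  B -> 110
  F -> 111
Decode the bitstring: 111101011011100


Decoding step by step:
Bits 111 -> F
Bits 10 -> E
Bits 10 -> E
Bits 110 -> B
Bits 111 -> F
Bits 0 -> A
Bits 0 -> A


Decoded message: FEEBFAA


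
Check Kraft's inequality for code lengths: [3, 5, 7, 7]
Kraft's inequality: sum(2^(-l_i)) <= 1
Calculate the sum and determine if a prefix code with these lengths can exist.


Sum = 2^(-3) + 2^(-5) + 2^(-7) + 2^(-7)
    = 0.125 + 0.03125 + 0.0078125 + 0.0078125
    = 22/128 = 0.171875
Since 0.171875 <= 1, Kraft's inequality IS satisfied.
A prefix code with these lengths CAN exist.

Kraft sum = 0.171875. Satisfied.


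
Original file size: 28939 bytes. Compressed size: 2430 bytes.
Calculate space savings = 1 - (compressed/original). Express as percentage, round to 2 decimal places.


ratio = compressed/original = 2430/28939 = 0.08397
savings = 1 - ratio = 1 - 0.08397 = 0.91603
as a percentage: 0.91603 * 100 = 91.6%

Space savings = 1 - 2430/28939 = 91.6%


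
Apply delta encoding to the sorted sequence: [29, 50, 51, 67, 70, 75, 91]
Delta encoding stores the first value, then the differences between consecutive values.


First value: 29
Deltas:
  50 - 29 = 21
  51 - 50 = 1
  67 - 51 = 16
  70 - 67 = 3
  75 - 70 = 5
  91 - 75 = 16


Delta encoded: [29, 21, 1, 16, 3, 5, 16]


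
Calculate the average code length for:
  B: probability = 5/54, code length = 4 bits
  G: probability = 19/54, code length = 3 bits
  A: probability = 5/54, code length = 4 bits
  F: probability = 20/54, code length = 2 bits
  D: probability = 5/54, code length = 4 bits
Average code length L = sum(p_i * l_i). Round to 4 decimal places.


Weighted contributions p_i * l_i:
  B: (5/54) * 4 = 20/54
  G: (19/54) * 3 = 57/54
  A: (5/54) * 4 = 20/54
  F: (20/54) * 2 = 40/54
  D: (5/54) * 4 = 20/54
Sum = (20 + 57 + 20 + 40 + 20)/54 = 157/54

L = 157/54 = 2.9074 bits/symbol


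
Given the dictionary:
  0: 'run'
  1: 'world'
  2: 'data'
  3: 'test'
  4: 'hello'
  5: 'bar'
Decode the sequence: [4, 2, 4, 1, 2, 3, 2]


Look up each index in the dictionary:
  4 -> 'hello'
  2 -> 'data'
  4 -> 'hello'
  1 -> 'world'
  2 -> 'data'
  3 -> 'test'
  2 -> 'data'

Decoded: "hello data hello world data test data"


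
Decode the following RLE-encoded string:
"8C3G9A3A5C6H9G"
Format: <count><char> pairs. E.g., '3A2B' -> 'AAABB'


Expanding each <count><char> pair:
  8C -> 'CCCCCCCC'
  3G -> 'GGG'
  9A -> 'AAAAAAAAA'
  3A -> 'AAA'
  5C -> 'CCCCC'
  6H -> 'HHHHHH'
  9G -> 'GGGGGGGGG'

Decoded = CCCCCCCCGGGAAAAAAAAAAAACCCCCHHHHHHGGGGGGGGG


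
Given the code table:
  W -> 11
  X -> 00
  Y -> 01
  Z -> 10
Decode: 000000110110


Decoding:
00 -> X
00 -> X
00 -> X
11 -> W
01 -> Y
10 -> Z


Result: XXXWYZ


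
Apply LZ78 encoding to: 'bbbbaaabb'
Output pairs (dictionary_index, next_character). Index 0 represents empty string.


LZ78 encoding steps:
Dictionary: {0: ''}
Step 1: w='' (idx 0), next='b' -> output (0, 'b'), add 'b' as idx 1
Step 2: w='b' (idx 1), next='b' -> output (1, 'b'), add 'bb' as idx 2
Step 3: w='b' (idx 1), next='a' -> output (1, 'a'), add 'ba' as idx 3
Step 4: w='' (idx 0), next='a' -> output (0, 'a'), add 'a' as idx 4
Step 5: w='a' (idx 4), next='b' -> output (4, 'b'), add 'ab' as idx 5
Step 6: w='b' (idx 1), end of input -> output (1, '')


Encoded: [(0, 'b'), (1, 'b'), (1, 'a'), (0, 'a'), (4, 'b'), (1, '')]


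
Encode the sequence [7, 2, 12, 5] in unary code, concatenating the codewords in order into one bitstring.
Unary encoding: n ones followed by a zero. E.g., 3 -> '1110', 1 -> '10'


Encode each number as n ones followed by a terminating 0:
  7 -> 11111110 (8 bits)
  2 -> 110 (3 bits)
  12 -> 1111111111110 (13 bits)
  5 -> 111110 (6 bits)
Total length = 8 + 3 + 13 + 6 = 30 bits.

Unary([7, 2, 12, 5]) = 111111101101111111111110111110 (30 bits)


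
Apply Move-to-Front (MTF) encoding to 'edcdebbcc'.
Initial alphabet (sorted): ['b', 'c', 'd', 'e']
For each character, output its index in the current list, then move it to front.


MTF encoding:
'e': index 3 in ['b', 'c', 'd', 'e'] -> ['e', 'b', 'c', 'd']
'd': index 3 in ['e', 'b', 'c', 'd'] -> ['d', 'e', 'b', 'c']
'c': index 3 in ['d', 'e', 'b', 'c'] -> ['c', 'd', 'e', 'b']
'd': index 1 in ['c', 'd', 'e', 'b'] -> ['d', 'c', 'e', 'b']
'e': index 2 in ['d', 'c', 'e', 'b'] -> ['e', 'd', 'c', 'b']
'b': index 3 in ['e', 'd', 'c', 'b'] -> ['b', 'e', 'd', 'c']
'b': index 0 in ['b', 'e', 'd', 'c'] -> ['b', 'e', 'd', 'c']
'c': index 3 in ['b', 'e', 'd', 'c'] -> ['c', 'b', 'e', 'd']
'c': index 0 in ['c', 'b', 'e', 'd'] -> ['c', 'b', 'e', 'd']


Output: [3, 3, 3, 1, 2, 3, 0, 3, 0]


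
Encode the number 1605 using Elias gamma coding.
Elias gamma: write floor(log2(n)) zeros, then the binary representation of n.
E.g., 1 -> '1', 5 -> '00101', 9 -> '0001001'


num_bits = floor(log2(1605)) + 1 = 11
leading_zeros = num_bits - 1 = 10
binary(1605) = 11001000101

Elias gamma(1605) = '0000000000' + '11001000101' = 000000000011001000101 (21 bits)


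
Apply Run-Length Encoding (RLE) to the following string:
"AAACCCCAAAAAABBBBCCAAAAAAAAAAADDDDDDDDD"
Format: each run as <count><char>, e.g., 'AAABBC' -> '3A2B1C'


Scanning runs left to right:
  i=0: run of 'A' x 3 -> '3A'
  i=3: run of 'C' x 4 -> '4C'
  i=7: run of 'A' x 6 -> '6A'
  i=13: run of 'B' x 4 -> '4B'
  i=17: run of 'C' x 2 -> '2C'
  i=19: run of 'A' x 11 -> '11A'
  i=30: run of 'D' x 9 -> '9D'

RLE = 3A4C6A4B2C11A9D


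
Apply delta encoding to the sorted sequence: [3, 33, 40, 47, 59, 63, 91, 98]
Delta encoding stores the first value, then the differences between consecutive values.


First value: 3
Deltas:
  33 - 3 = 30
  40 - 33 = 7
  47 - 40 = 7
  59 - 47 = 12
  63 - 59 = 4
  91 - 63 = 28
  98 - 91 = 7


Delta encoded: [3, 30, 7, 7, 12, 4, 28, 7]


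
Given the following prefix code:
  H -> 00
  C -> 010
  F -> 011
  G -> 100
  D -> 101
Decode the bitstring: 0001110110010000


Decoding step by step:
Bits 00 -> H
Bits 011 -> F
Bits 101 -> D
Bits 100 -> G
Bits 100 -> G
Bits 00 -> H


Decoded message: HFDGGH


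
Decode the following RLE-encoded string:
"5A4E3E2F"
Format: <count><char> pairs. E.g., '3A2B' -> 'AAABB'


Expanding each <count><char> pair:
  5A -> 'AAAAA'
  4E -> 'EEEE'
  3E -> 'EEE'
  2F -> 'FF'

Decoded = AAAAAEEEEEEEFF


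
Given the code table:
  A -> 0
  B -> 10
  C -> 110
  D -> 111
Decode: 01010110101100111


Decoding:
0 -> A
10 -> B
10 -> B
110 -> C
10 -> B
110 -> C
0 -> A
111 -> D


Result: ABBCBCAD


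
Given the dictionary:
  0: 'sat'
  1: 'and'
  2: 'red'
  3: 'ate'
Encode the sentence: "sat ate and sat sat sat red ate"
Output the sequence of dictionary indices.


Look up each word in the dictionary:
  'sat' -> 0
  'ate' -> 3
  'and' -> 1
  'sat' -> 0
  'sat' -> 0
  'sat' -> 0
  'red' -> 2
  'ate' -> 3

Encoded: [0, 3, 1, 0, 0, 0, 2, 3]


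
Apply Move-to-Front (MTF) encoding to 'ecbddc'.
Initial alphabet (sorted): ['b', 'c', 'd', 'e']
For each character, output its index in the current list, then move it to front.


MTF encoding:
'e': index 3 in ['b', 'c', 'd', 'e'] -> ['e', 'b', 'c', 'd']
'c': index 2 in ['e', 'b', 'c', 'd'] -> ['c', 'e', 'b', 'd']
'b': index 2 in ['c', 'e', 'b', 'd'] -> ['b', 'c', 'e', 'd']
'd': index 3 in ['b', 'c', 'e', 'd'] -> ['d', 'b', 'c', 'e']
'd': index 0 in ['d', 'b', 'c', 'e'] -> ['d', 'b', 'c', 'e']
'c': index 2 in ['d', 'b', 'c', 'e'] -> ['c', 'd', 'b', 'e']


Output: [3, 2, 2, 3, 0, 2]


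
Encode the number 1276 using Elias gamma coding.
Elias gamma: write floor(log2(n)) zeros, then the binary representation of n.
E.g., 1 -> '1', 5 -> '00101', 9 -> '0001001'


num_bits = floor(log2(1276)) + 1 = 11
leading_zeros = num_bits - 1 = 10
binary(1276) = 10011111100

Elias gamma(1276) = '0000000000' + '10011111100' = 000000000010011111100 (21 bits)


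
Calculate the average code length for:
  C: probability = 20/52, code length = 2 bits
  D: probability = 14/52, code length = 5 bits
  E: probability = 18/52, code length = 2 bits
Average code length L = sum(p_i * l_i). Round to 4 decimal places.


Weighted contributions p_i * l_i:
  C: (20/52) * 2 = 40/52
  D: (14/52) * 5 = 70/52
  E: (18/52) * 2 = 36/52
Sum = (40 + 70 + 36)/52 = 146/52

L = 146/52 = 2.8077 bits/symbol


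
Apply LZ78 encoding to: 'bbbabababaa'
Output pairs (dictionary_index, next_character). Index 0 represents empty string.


LZ78 encoding steps:
Dictionary: {0: ''}
Step 1: w='' (idx 0), next='b' -> output (0, 'b'), add 'b' as idx 1
Step 2: w='b' (idx 1), next='b' -> output (1, 'b'), add 'bb' as idx 2
Step 3: w='' (idx 0), next='a' -> output (0, 'a'), add 'a' as idx 3
Step 4: w='b' (idx 1), next='a' -> output (1, 'a'), add 'ba' as idx 4
Step 5: w='ba' (idx 4), next='b' -> output (4, 'b'), add 'bab' as idx 5
Step 6: w='a' (idx 3), next='a' -> output (3, 'a'), add 'aa' as idx 6


Encoded: [(0, 'b'), (1, 'b'), (0, 'a'), (1, 'a'), (4, 'b'), (3, 'a')]


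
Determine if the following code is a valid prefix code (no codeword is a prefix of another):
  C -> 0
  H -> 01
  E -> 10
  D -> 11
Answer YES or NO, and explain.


Checking each pair (does one codeword prefix another?):
  C='0' vs H='01': prefix -- VIOLATION

NO -- this is NOT a valid prefix code. C (0) is a prefix of H (01).


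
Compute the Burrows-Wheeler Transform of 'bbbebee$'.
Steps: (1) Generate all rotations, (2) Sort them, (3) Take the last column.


Rotations (sorted):
  0: $bbbebee -> last char: e
  1: bbbebee$ -> last char: $
  2: bbebee$b -> last char: b
  3: bebee$bb -> last char: b
  4: bee$bbbe -> last char: e
  5: e$bbbebe -> last char: e
  6: ebee$bbb -> last char: b
  7: ee$bbbeb -> last char: b


BWT = e$bbeebb


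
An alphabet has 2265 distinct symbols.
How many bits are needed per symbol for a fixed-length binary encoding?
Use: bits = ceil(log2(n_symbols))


log2(2265) = 11.1453
Bracket: 2^11 = 2048 < 2265 <= 2^12 = 4096
So ceil(log2(2265)) = 12

bits = ceil(log2(2265)) = ceil(11.1453) = 12 bits


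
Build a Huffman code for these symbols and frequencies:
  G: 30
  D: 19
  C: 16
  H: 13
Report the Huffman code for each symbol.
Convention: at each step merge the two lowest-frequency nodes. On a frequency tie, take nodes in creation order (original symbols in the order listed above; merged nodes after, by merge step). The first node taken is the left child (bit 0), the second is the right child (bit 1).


Huffman tree construction:
Step 1: Merge H(13) + C(16) = 29
Step 2: Merge D(19) + (H+C)(29) = 48
Step 3: Merge G(30) + (D+(H+C))(48) = 78
Read each symbol's code off the tree from the root (left child = 0, right child = 1).

Codes:
  G: 0 (length 1)
  D: 10 (length 2)
  C: 111 (length 3)
  H: 110 (length 3)
Average code length: 155/78 = 1.9872 bits/symbol


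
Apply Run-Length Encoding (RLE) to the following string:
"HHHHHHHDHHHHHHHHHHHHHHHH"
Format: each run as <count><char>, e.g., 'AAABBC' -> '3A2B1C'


Scanning runs left to right:
  i=0: run of 'H' x 7 -> '7H'
  i=7: run of 'D' x 1 -> '1D'
  i=8: run of 'H' x 16 -> '16H'

RLE = 7H1D16H


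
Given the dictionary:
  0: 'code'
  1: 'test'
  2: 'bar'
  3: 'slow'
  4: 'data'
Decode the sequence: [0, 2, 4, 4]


Look up each index in the dictionary:
  0 -> 'code'
  2 -> 'bar'
  4 -> 'data'
  4 -> 'data'

Decoded: "code bar data data"


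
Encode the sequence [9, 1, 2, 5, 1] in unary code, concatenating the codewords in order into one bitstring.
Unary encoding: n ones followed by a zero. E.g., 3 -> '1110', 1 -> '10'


Encode each number as n ones followed by a terminating 0:
  9 -> 1111111110 (10 bits)
  1 -> 10 (2 bits)
  2 -> 110 (3 bits)
  5 -> 111110 (6 bits)
  1 -> 10 (2 bits)
Total length = 10 + 2 + 3 + 6 + 2 = 23 bits.

Unary([9, 1, 2, 5, 1]) = 11111111101011011111010 (23 bits)


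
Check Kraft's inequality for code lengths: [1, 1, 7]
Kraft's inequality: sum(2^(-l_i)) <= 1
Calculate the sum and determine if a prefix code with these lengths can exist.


Sum = 2^(-1) + 2^(-1) + 2^(-7)
    = 0.5 + 0.5 + 0.0078125
    = 129/128 = 1.0078125
Since 1.0078125 > 1, Kraft's inequality is NOT satisfied.
A prefix code with these lengths CANNOT exist.

Kraft sum = 1.0078125. Not satisfied.


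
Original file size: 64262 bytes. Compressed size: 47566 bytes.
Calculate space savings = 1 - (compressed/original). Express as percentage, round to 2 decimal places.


ratio = compressed/original = 47566/64262 = 0.740189
savings = 1 - ratio = 1 - 0.740189 = 0.259811
as a percentage: 0.259811 * 100 = 25.98%

Space savings = 1 - 47566/64262 = 25.98%


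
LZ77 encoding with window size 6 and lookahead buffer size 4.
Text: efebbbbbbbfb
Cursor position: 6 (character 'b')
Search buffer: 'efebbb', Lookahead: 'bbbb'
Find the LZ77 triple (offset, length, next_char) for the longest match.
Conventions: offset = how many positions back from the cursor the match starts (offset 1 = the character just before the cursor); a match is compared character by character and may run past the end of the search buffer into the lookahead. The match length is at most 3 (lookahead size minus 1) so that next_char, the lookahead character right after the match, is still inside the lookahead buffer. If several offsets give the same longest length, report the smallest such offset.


Try each offset into the search buffer:
  offset=1 (pos 5, char 'b'): match length 3
  offset=2 (pos 4, char 'b'): match length 3
  offset=3 (pos 3, char 'b'): match length 3
  offset=4 (pos 2, char 'e'): match length 0
  offset=5 (pos 1, char 'f'): match length 0
  offset=6 (pos 0, char 'e'): match length 0
Longest match has length 3, found at offsets 1, 2, 3; take the smallest, offset 1.
next_char = character at position 6 + 3 = 9 -> 'b'

Best match: offset=1, length=3 (matching 'bbb' starting at position 5)
LZ77 triple: (1, 3, 'b')


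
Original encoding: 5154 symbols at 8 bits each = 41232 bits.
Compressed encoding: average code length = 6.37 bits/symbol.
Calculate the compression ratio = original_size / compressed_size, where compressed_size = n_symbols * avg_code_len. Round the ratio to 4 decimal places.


original_size = n_symbols * orig_bits = 5154 * 8 = 41232 bits
compressed_size = n_symbols * avg_code_len = 5154 * 6.37 = 32830.98 bits
ratio = original_size / compressed_size = 41232 / 32830.98 = 1.2559

Compression ratio = 1.2559


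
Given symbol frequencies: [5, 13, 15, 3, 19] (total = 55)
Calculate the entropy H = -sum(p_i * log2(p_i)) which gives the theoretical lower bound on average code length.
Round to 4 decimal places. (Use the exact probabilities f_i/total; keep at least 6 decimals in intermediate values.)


Per-symbol terms -p_i * log2(p_i) with p_i = f_i/55:
  p = 5/55 = 0.090909: log2(p) = -3.459432, -p*log2(p) = 0.314494
  p = 13/55 = 0.236364: log2(p) = -2.080920, -p*log2(p) = 0.491854
  p = 15/55 = 0.272727: log2(p) = -1.874469, -p*log2(p) = 0.511219
  p = 3/55 = 0.054545: log2(p) = -4.196397, -p*log2(p) = 0.228894
  p = 19/55 = 0.345455: log2(p) = -1.533432, -p*log2(p) = 0.529731
H = 0.314494 + 0.491854 + 0.511219 + 0.228894 + 0.529731 = 2.076192

H = 2.0762 bits/symbol


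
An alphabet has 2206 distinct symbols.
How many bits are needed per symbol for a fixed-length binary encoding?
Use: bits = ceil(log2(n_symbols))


log2(2206) = 11.1072
Bracket: 2^11 = 2048 < 2206 <= 2^12 = 4096
So ceil(log2(2206)) = 12

bits = ceil(log2(2206)) = ceil(11.1072) = 12 bits


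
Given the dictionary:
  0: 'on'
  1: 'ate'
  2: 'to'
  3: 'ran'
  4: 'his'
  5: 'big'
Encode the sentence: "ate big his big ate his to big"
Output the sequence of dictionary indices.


Look up each word in the dictionary:
  'ate' -> 1
  'big' -> 5
  'his' -> 4
  'big' -> 5
  'ate' -> 1
  'his' -> 4
  'to' -> 2
  'big' -> 5

Encoded: [1, 5, 4, 5, 1, 4, 2, 5]


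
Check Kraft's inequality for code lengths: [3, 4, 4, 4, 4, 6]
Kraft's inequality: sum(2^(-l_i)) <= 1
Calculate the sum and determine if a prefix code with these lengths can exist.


Sum = 2^(-3) + 2^(-4) + 2^(-4) + 2^(-4) + 2^(-4) + 2^(-6)
    = 0.125 + 0.0625 + 0.0625 + 0.0625 + 0.0625 + 0.015625
    = 25/64 = 0.390625
Since 0.390625 <= 1, Kraft's inequality IS satisfied.
A prefix code with these lengths CAN exist.

Kraft sum = 0.390625. Satisfied.


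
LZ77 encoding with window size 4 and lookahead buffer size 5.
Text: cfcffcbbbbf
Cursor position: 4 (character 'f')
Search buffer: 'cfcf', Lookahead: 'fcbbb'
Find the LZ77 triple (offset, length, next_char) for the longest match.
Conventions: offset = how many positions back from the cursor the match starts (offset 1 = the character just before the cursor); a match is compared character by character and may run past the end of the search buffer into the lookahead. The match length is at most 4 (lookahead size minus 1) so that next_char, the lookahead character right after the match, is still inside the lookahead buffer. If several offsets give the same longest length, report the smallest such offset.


Try each offset into the search buffer:
  offset=1 (pos 3, char 'f'): match length 1
  offset=2 (pos 2, char 'c'): match length 0
  offset=3 (pos 1, char 'f'): match length 2
  offset=4 (pos 0, char 'c'): match length 0
Longest match has length 2 at offset 3.
next_char = character at position 4 + 2 = 6 -> 'b'

Best match: offset=3, length=2 (matching 'fc' starting at position 1)
LZ77 triple: (3, 2, 'b')
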